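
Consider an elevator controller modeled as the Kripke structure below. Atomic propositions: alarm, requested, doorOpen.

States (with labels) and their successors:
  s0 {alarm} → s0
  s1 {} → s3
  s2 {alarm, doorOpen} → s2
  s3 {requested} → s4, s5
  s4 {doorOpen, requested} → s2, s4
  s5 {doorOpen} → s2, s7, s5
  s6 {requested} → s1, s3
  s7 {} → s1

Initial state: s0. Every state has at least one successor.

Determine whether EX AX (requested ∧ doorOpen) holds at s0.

States satisfying AX (requested ∧ doorOpen): ∅.
States satisfying EX AX (requested ∧ doorOpen): ∅.
No suitable path/successor from s0 witnesses the formula.
s0 ∉ Sat(EX AX (requested ∧ doorOpen)).

Does not hold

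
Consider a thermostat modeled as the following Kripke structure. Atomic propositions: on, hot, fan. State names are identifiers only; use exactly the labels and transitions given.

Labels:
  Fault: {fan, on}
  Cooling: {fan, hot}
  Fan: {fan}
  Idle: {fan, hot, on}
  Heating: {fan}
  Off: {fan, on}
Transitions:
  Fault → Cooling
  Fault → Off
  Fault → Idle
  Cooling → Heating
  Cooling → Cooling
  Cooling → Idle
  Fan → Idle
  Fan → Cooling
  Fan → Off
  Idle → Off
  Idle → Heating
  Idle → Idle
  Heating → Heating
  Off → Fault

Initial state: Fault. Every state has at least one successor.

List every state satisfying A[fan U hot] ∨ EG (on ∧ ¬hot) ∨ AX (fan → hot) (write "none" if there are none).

States satisfying fan: {Fault, Cooling, Fan, Idle, Heating, Off}.
States satisfying hot: {Cooling, Idle}.
States satisfying A[fan U hot]: {Cooling, Idle}.
States satisfying on ∧ ¬hot: {Fault, Off}.
States satisfying EG (on ∧ ¬hot): {Fault, Off}.
States satisfying fan → hot: {Cooling, Idle}.
States satisfying AX (fan → hot): ∅.
States satisfying EG (on ∧ ¬hot) ∨ AX (fan → hot): {Fault, Off}.
States satisfying A[fan U hot] ∨ EG (on ∧ ¬hot) ∨ AX (fan → hot): {Fault, Cooling, Idle, Off}.

{Fault, Cooling, Idle, Off}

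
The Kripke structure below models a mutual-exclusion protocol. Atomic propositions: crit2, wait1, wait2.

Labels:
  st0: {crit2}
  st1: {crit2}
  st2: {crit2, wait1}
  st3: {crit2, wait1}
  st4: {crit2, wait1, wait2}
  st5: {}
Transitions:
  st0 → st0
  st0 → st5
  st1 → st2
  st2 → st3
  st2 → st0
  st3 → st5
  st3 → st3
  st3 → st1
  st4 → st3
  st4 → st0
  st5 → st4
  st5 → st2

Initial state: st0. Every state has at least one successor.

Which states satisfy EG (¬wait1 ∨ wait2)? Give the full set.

States satisfying ¬wait1 ∨ wait2: {st0, st1, st4, st5}.
States satisfying EG (¬wait1 ∨ wait2): {st0, st4, st5}.

{st0, st4, st5}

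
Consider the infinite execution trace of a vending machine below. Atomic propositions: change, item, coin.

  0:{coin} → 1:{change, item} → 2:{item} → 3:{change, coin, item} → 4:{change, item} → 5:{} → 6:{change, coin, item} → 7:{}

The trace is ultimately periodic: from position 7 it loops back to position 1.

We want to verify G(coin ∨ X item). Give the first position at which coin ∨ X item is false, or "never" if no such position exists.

4

Check coin ∨ X item at each position in order: 0 ✓, 1 ✓, 2 ✓, 3 ✓.
At position 4 the labels are {change, item} and the next position 5 has {}, so coin ∨ X item is false there. This is the first violation.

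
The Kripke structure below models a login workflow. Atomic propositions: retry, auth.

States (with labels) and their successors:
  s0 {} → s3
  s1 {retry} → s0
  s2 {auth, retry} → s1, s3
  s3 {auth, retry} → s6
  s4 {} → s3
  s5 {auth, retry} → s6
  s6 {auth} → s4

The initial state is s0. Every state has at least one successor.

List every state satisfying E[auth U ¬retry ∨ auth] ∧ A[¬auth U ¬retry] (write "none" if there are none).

States satisfying auth: {s2, s3, s5, s6}.
States satisfying ¬retry ∨ auth: {s0, s2, s3, s4, s5, s6}.
States satisfying E[auth U ¬retry ∨ auth]: {s0, s2, s3, s4, s5, s6}.
States satisfying ¬auth: {s0, s1, s4}.
States satisfying ¬retry: {s0, s4, s6}.
States satisfying A[¬auth U ¬retry]: {s0, s1, s4, s6}.
States satisfying E[auth U ¬retry ∨ auth] ∧ A[¬auth U ¬retry]: {s0, s4, s6}.

{s0, s4, s6}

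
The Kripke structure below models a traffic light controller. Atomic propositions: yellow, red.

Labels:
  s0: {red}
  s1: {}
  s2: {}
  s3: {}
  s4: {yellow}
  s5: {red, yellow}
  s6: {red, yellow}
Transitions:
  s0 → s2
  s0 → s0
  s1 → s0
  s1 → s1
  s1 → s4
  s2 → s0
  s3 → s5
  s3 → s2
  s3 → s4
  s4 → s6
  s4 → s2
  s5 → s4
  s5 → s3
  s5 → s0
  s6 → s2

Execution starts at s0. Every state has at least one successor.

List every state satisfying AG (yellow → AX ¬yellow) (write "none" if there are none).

States satisfying yellow → AX ¬yellow: {s0, s1, s2, s3, s6}.
States satisfying AG (yellow → AX ¬yellow): {s0, s2, s6}.

{s0, s2, s6}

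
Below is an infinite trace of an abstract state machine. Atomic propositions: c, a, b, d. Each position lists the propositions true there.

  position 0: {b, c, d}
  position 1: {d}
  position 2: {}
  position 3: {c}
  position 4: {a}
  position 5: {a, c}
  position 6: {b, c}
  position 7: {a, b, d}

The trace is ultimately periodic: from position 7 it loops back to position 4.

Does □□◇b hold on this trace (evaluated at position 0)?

□◇b holds at every position 0..7, and those are all positions ever visited, so □□◇b holds.

Yes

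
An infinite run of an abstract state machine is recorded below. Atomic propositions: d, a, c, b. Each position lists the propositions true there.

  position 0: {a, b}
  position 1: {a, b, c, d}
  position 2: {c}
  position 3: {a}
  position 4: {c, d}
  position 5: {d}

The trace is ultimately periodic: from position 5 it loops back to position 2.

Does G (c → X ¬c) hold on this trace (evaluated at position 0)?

No

c → X ¬c must hold at every position from 0 onward. It fails at position 1, so G (c → X ¬c) is false.
Positions where c holds: 1, 2, 4.
Check X ¬c at each: 1→fails, 2→ok, 4→ok.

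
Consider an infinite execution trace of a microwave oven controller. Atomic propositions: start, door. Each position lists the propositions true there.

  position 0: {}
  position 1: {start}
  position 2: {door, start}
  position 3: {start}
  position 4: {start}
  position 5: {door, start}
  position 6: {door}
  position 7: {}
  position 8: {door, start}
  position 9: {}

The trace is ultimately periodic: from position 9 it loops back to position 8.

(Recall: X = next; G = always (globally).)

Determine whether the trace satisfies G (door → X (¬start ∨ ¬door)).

Yes

door → X (¬start ∨ ¬door) holds at every position 0..9, and those are all positions ever visited, so G (door → X (¬start ∨ ¬door)) holds.
Positions where door holds: 2, 5, 6, 8.
Check X (¬start ∨ ¬door) at each: 2→ok, 5→ok, 6→ok, 8→ok.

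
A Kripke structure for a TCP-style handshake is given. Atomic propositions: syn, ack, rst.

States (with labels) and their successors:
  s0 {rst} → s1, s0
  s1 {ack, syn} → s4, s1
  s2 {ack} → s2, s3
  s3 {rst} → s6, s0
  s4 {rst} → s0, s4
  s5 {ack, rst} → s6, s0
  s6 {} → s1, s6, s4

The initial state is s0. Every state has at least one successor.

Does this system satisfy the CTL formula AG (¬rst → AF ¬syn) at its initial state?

Violated

States satisfying ¬rst → AF ¬syn: {s0, s2, s3, s4, s5, s6}.
States satisfying AG (¬rst → AF ¬syn): ∅.
s1 is reachable from s0 and violates ¬rst → AF ¬syn, so AG fails at s0.
s0 ∉ Sat(AG (¬rst → AF ¬syn)).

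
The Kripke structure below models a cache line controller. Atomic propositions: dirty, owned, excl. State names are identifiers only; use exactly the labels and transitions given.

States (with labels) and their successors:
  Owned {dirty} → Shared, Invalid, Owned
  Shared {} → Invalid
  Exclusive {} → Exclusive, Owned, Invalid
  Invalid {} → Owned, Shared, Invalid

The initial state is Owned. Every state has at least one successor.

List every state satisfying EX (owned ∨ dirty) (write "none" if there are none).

{Owned, Exclusive, Invalid}

States satisfying owned ∨ dirty: {Owned}.
States satisfying EX (owned ∨ dirty): {Owned, Exclusive, Invalid}.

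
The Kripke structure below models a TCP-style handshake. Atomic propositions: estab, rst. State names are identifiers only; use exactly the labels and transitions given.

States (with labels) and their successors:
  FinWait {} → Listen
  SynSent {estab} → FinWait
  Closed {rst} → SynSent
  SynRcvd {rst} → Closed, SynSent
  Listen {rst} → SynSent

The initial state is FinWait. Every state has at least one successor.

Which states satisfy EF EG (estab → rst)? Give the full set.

none

States satisfying EG (estab → rst): ∅.
States satisfying EF EG (estab → rst): ∅.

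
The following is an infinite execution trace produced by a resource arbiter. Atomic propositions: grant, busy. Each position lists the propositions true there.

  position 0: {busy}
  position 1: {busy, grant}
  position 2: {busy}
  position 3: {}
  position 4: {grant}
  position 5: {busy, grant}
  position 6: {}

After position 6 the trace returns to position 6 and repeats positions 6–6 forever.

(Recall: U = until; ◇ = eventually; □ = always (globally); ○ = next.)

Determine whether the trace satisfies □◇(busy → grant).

Yes

◇(busy → grant) holds at every position 0..6, and those are all positions ever visited, so □◇(busy → grant) holds.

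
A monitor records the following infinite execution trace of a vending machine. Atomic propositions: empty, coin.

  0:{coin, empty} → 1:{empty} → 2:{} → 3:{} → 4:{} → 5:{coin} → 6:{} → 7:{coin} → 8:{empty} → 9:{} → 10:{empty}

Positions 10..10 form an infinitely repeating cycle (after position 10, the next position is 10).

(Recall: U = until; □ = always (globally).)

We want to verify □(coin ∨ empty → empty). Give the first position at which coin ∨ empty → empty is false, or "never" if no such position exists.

5

Check coin ∨ empty → empty at each position in order: 0 ✓, 1 ✓, 2 ✓, 3 ✓, 4 ✓.
At position 5 the labels are {coin}, so coin ∨ empty → empty is false there. This is the first violation.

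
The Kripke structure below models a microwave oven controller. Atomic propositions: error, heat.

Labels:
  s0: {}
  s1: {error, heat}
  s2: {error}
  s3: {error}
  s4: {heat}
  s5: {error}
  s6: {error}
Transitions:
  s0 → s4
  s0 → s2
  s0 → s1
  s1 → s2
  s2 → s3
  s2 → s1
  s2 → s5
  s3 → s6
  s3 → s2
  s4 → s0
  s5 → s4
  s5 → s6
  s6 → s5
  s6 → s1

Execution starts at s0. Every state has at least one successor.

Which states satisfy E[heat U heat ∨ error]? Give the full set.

{s1, s2, s3, s4, s5, s6}

States satisfying heat: {s1, s4}.
States satisfying heat ∨ error: {s1, s2, s3, s4, s5, s6}.
States satisfying E[heat U heat ∨ error]: {s1, s2, s3, s4, s5, s6}.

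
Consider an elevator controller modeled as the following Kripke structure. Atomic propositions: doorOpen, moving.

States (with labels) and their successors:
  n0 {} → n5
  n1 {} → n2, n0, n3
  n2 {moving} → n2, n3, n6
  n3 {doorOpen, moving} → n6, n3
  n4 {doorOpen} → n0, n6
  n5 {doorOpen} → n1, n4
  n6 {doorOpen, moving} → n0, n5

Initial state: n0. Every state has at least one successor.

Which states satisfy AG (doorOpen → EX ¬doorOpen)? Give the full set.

States satisfying doorOpen → EX ¬doorOpen: {n0, n1, n2, n4, n5, n6}.
States satisfying AG (doorOpen → EX ¬doorOpen): ∅.

none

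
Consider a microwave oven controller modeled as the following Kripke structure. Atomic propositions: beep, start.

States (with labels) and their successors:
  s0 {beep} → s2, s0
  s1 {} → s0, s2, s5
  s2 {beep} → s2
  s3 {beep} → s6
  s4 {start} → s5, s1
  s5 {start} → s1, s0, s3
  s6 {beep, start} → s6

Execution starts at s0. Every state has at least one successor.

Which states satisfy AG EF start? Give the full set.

States satisfying EF start: {s1, s3, s4, s5, s6}.
States satisfying AG EF start: {s3, s6}.

{s3, s6}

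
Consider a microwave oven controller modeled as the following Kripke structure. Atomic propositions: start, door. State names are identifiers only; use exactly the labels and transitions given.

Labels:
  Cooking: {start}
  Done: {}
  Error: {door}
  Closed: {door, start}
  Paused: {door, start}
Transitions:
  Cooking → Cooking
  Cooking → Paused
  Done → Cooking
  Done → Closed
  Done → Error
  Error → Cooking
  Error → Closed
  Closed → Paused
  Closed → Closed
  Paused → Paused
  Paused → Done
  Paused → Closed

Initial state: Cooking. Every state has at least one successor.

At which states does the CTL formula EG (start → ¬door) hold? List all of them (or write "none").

{Cooking, Done, Error}

States satisfying start → ¬door: {Cooking, Done, Error}.
States satisfying EG (start → ¬door): {Cooking, Done, Error}.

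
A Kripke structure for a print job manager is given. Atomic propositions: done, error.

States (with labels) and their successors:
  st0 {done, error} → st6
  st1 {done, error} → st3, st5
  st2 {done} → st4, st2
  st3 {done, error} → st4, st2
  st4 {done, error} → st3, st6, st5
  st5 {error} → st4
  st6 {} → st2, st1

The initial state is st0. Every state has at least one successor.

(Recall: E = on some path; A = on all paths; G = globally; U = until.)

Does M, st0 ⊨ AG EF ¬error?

Satisfied

States satisfying EF ¬error: {st0, st1, st2, st3, st4, st5, st6}.
States satisfying AG EF ¬error: {st0, st1, st2, st3, st4, st5, st6}.
Every state reachable from st0 satisfies EF ¬error.
st0 ∈ Sat(AG EF ¬error).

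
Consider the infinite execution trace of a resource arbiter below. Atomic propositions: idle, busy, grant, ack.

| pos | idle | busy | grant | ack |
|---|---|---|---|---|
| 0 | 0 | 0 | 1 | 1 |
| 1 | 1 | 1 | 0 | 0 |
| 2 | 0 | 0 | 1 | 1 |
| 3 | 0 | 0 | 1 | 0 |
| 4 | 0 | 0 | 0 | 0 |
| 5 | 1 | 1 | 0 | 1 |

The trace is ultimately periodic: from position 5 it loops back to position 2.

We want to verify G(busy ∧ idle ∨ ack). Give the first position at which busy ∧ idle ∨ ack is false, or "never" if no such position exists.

Check busy ∧ idle ∨ ack at each position in order: 0 ✓, 1 ✓, 2 ✓.
At position 3 the labels are {grant}, so busy ∧ idle ∨ ack is false there. This is the first violation.

3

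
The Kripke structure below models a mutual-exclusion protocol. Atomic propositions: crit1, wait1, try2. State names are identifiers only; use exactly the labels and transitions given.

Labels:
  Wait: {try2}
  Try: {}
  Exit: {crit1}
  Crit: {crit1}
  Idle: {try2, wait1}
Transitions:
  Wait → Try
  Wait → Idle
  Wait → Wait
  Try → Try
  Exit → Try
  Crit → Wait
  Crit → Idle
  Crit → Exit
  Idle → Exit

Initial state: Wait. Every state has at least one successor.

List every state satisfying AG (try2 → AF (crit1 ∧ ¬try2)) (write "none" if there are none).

States satisfying try2 → AF (crit1 ∧ ¬try2): {Try, Exit, Crit, Idle}.
States satisfying AG (try2 → AF (crit1 ∧ ¬try2)): {Try, Exit, Idle}.

{Try, Exit, Idle}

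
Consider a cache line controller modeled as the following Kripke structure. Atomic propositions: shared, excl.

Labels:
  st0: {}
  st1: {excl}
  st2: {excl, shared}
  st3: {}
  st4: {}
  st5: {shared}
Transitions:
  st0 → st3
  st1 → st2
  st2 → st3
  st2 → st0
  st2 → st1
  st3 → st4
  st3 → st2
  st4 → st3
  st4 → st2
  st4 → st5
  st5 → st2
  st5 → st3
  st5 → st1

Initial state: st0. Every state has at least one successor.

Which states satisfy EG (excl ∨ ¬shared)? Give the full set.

States satisfying excl ∨ ¬shared: {st0, st1, st2, st3, st4}.
States satisfying EG (excl ∨ ¬shared): {st0, st1, st2, st3, st4}.

{st0, st1, st2, st3, st4}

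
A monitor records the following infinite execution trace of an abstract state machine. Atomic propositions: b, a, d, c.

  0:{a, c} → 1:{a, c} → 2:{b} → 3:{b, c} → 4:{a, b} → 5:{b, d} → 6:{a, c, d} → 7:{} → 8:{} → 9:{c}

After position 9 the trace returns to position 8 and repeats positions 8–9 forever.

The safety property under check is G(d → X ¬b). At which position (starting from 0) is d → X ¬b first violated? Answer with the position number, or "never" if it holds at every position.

d → X ¬b holds at every position 0..9, and those are all the positions the trace ever visits, so the invariant G(d → X ¬b) is never violated.

never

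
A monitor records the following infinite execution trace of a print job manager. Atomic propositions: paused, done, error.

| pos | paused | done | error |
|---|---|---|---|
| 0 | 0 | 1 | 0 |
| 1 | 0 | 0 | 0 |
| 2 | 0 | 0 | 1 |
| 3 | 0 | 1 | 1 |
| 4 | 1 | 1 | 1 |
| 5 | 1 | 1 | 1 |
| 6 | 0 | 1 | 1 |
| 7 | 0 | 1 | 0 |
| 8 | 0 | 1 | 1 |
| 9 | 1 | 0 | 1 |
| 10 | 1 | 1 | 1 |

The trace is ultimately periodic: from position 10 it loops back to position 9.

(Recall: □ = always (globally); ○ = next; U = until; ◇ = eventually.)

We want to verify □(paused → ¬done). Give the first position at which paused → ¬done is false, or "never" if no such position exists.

4

Check paused → ¬done at each position in order: 0 ✓, 1 ✓, 2 ✓, 3 ✓.
At position 4 the labels are {done, error, paused}, so paused → ¬done is false there. This is the first violation.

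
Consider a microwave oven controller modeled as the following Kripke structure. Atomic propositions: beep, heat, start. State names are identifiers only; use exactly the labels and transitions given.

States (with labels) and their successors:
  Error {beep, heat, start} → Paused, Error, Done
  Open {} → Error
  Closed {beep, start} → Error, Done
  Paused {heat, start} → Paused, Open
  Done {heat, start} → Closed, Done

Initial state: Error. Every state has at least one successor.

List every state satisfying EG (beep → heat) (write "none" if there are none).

{Error, Open, Paused, Done}

States satisfying beep → heat: {Error, Open, Paused, Done}.
States satisfying EG (beep → heat): {Error, Open, Paused, Done}.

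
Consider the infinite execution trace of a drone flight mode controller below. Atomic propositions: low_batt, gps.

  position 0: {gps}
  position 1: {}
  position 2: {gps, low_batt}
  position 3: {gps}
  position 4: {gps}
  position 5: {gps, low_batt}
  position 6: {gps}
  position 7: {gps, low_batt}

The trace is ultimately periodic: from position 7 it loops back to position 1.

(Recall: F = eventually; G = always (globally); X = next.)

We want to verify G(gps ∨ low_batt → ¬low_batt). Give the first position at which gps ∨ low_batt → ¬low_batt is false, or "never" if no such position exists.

Check gps ∨ low_batt → ¬low_batt at each position in order: 0 ✓, 1 ✓.
At position 2 the labels are {gps, low_batt}, so gps ∨ low_batt → ¬low_batt is false there. This is the first violation.

2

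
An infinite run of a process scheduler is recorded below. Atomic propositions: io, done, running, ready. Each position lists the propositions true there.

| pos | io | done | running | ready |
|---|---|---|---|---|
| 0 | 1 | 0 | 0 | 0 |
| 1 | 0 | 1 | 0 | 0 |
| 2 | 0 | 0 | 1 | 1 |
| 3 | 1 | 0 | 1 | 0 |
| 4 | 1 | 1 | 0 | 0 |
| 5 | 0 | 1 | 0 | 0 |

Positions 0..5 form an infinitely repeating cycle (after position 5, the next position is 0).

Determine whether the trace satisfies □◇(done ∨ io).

Holds

◇(done ∨ io) holds at every position 0..5, and those are all positions ever visited, so □◇(done ∨ io) holds.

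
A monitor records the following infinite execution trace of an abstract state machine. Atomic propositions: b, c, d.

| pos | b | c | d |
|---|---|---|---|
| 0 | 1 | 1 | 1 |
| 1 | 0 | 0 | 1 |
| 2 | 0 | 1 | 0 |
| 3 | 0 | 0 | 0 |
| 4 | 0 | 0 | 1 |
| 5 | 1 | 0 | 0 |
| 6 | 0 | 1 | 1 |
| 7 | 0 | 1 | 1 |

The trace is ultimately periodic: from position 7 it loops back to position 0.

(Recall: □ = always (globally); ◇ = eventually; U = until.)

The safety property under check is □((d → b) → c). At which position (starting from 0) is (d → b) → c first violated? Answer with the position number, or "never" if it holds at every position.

3

Check (d → b) → c at each position in order: 0 ✓, 1 ✓, 2 ✓.
At position 3 the labels are {}, so (d → b) → c is false there. This is the first violation.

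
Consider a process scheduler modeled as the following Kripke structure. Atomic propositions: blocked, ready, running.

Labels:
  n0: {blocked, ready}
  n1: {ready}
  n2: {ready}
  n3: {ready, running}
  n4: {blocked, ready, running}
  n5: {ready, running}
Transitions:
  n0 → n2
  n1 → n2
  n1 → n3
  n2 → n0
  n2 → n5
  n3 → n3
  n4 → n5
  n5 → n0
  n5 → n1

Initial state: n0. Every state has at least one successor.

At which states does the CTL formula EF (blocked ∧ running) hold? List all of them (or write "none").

States satisfying blocked ∧ running: {n4}.
States satisfying EF (blocked ∧ running): {n4}.

{n4}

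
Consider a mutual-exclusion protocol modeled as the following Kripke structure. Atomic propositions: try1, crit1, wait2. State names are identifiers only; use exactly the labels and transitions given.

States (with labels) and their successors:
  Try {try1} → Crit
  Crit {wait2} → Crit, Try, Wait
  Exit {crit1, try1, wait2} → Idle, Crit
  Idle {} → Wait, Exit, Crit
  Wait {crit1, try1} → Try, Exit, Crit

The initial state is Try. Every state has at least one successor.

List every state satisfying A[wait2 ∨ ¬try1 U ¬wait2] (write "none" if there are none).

{Try, Idle, Wait}

States satisfying wait2 ∨ ¬try1: {Crit, Exit, Idle}.
States satisfying ¬wait2: {Try, Idle, Wait}.
States satisfying A[wait2 ∨ ¬try1 U ¬wait2]: {Try, Idle, Wait}.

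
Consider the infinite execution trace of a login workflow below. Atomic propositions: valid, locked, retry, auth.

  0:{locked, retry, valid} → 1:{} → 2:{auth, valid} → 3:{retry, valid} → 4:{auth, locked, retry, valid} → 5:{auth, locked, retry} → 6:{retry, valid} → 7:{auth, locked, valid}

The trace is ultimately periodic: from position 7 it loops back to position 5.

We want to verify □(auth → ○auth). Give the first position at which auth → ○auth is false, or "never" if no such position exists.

2

Check auth → ○auth at each position in order: 0 ✓, 1 ✓.
At position 2 the labels are {auth, valid} and the next position 3 has {retry, valid}, so auth → ○auth is false there. This is the first violation.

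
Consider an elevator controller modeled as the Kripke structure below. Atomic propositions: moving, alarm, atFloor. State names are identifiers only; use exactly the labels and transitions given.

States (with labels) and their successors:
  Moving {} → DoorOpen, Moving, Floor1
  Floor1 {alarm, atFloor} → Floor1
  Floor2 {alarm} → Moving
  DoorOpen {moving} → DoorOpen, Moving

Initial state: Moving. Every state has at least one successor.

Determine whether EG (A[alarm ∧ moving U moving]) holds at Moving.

States satisfying A[alarm ∧ moving U moving]: {DoorOpen}.
States satisfying EG (A[alarm ∧ moving U moving]): {DoorOpen}.
No suitable path/successor from Moving witnesses the formula.
Moving ∉ Sat(EG (A[alarm ∧ moving U moving])).

Does not hold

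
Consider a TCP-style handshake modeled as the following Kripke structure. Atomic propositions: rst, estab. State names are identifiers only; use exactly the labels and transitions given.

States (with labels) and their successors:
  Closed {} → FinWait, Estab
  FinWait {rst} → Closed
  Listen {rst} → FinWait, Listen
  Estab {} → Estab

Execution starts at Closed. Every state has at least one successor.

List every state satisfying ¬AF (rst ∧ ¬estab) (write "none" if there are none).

States satisfying rst ∧ ¬estab: {FinWait, Listen}.
States satisfying AF (rst ∧ ¬estab): {FinWait, Listen}.
States satisfying ¬AF (rst ∧ ¬estab): {Closed, Estab}.

{Closed, Estab}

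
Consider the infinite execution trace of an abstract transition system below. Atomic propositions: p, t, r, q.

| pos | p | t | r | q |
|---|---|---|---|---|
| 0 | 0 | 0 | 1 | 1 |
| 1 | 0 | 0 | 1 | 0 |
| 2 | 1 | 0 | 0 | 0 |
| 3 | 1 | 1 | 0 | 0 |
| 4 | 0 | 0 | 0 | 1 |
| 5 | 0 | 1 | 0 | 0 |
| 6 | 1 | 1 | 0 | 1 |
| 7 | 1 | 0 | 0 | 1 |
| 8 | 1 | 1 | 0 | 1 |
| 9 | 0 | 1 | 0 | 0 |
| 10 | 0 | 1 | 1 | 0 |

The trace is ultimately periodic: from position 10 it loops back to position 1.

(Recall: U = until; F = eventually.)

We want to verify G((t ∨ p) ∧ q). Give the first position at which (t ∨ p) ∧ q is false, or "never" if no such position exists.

0

At position 0 the labels are {q, r}, so (t ∨ p) ∧ q is false there. This is the first violation.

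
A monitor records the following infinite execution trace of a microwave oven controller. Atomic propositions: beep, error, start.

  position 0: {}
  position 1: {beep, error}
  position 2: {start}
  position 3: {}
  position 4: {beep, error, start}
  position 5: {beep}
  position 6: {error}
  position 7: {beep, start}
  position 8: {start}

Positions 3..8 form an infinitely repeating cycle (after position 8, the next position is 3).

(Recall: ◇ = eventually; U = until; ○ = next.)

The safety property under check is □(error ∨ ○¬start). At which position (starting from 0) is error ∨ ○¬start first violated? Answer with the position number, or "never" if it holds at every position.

Check error ∨ ○¬start at each position in order: 0 ✓, 1 ✓, 2 ✓.
At position 3 the labels are {} and the next position 4 has {beep, error, start}, so error ∨ ○¬start is false there. This is the first violation.

3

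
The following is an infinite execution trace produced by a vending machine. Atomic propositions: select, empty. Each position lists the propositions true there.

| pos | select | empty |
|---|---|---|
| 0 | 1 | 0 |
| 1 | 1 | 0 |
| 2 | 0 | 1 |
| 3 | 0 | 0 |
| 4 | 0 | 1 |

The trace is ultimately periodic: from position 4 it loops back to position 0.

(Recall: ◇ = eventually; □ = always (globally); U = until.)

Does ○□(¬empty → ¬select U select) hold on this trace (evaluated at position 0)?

Holds

The position after 0 is 1; □(¬empty → ¬select U select) is true there.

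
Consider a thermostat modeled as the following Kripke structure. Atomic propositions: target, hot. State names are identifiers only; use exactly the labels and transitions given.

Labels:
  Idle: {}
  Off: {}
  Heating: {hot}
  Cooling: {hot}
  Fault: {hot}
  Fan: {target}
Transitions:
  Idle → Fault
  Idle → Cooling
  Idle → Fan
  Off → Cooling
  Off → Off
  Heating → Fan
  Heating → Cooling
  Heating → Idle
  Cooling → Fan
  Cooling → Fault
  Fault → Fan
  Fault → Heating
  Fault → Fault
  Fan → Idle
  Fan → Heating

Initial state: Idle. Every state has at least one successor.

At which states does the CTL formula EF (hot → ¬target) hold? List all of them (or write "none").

{Idle, Off, Heating, Cooling, Fault, Fan}

States satisfying hot → ¬target: {Idle, Off, Heating, Cooling, Fault, Fan}.
States satisfying EF (hot → ¬target): {Idle, Off, Heating, Cooling, Fault, Fan}.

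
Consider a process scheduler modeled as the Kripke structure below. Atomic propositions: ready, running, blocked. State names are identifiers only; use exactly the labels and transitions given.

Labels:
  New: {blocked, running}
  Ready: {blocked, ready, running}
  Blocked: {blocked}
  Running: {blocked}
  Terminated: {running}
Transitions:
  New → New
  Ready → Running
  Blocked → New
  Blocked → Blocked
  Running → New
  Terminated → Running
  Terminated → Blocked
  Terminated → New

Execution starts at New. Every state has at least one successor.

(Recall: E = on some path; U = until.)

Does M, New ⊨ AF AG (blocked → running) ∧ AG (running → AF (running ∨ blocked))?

Satisfied

States satisfying AG (blocked → running): {New}.
States satisfying AF AG (blocked → running): {New, Ready, Running}.
States satisfying running → AF (running ∨ blocked): {New, Ready, Blocked, Running, Terminated}.
States satisfying AG (running → AF (running ∨ blocked)): {New, Ready, Blocked, Running, Terminated}.
States satisfying AF AG (blocked → running) ∧ AG (running → AF (running ∨ blocked)): {New, Ready, Running}.
New ∈ Sat(AF AG (blocked → running) ∧ AG (running → AF (running ∨ blocked))).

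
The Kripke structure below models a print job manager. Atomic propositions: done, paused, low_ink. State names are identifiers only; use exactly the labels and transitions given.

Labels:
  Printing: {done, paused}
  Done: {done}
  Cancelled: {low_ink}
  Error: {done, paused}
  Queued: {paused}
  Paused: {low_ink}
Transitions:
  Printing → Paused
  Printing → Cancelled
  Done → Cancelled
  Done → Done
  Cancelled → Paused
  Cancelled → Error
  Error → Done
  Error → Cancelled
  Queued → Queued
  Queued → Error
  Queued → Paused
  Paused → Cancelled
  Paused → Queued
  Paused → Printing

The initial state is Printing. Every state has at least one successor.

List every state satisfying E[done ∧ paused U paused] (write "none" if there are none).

States satisfying done ∧ paused: {Printing, Error}.
States satisfying paused: {Printing, Error, Queued}.
States satisfying E[done ∧ paused U paused]: {Printing, Error, Queued}.

{Printing, Error, Queued}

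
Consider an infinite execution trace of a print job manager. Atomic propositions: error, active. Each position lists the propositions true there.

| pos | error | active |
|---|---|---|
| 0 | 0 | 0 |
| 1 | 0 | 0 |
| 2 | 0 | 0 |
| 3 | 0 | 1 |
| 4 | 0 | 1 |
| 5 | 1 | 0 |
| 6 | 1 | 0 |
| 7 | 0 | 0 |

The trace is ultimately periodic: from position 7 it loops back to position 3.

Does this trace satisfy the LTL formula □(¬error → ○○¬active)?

¬error → ○○¬active must hold at every position from 0 onward. It fails at position 1, so □(¬error → ○○¬active) is false.
Positions where ¬error holds: 0, 1, 2, 3, 4, 7.
Check ○○¬active at each: 0→ok, 1→fails, 2→fails, 3→ok, 4→ok, 7→fails.

Does not hold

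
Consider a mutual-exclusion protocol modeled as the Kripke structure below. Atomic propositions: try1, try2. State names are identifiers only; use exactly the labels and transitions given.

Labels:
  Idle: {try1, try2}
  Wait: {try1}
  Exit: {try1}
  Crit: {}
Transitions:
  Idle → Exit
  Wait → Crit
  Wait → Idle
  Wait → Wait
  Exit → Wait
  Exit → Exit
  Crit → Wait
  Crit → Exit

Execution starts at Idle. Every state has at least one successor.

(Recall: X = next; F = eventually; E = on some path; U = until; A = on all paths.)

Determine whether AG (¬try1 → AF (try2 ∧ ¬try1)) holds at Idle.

States satisfying ¬try1 → AF (try2 ∧ ¬try1): {Idle, Wait, Exit}.
States satisfying AG (¬try1 → AF (try2 ∧ ¬try1)): ∅.
Crit is reachable from Idle and violates ¬try1 → AF (try2 ∧ ¬try1), so AG fails at Idle.
Idle ∉ Sat(AG (¬try1 → AF (try2 ∧ ¬try1))).

Violated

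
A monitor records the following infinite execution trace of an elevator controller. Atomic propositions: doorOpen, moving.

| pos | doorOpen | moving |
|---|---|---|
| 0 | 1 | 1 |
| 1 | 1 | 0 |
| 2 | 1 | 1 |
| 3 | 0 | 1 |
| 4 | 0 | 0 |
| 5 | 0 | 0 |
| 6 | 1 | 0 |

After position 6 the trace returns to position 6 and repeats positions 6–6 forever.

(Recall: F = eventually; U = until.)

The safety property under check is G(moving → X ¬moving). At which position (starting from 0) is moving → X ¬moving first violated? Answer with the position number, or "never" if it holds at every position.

Check moving → X ¬moving at each position in order: 0 ✓, 1 ✓.
At position 2 the labels are {doorOpen, moving} and the next position 3 has {moving}, so moving → X ¬moving is false there. This is the first violation.

2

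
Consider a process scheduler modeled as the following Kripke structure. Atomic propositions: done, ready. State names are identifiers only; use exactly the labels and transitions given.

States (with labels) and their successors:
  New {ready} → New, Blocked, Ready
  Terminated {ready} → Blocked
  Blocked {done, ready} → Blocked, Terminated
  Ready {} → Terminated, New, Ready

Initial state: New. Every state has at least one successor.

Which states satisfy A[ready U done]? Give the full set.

States satisfying ready: {New, Terminated, Blocked}.
States satisfying done: {Blocked}.
States satisfying A[ready U done]: {Terminated, Blocked}.

{Terminated, Blocked}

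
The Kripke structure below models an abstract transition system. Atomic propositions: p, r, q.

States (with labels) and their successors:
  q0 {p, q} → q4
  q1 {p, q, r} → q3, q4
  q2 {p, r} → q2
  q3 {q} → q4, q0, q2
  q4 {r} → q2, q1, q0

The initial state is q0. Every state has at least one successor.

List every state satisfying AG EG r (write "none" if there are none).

{q2}

States satisfying EG r: {q1, q2, q4}.
States satisfying AG EG r: {q2}.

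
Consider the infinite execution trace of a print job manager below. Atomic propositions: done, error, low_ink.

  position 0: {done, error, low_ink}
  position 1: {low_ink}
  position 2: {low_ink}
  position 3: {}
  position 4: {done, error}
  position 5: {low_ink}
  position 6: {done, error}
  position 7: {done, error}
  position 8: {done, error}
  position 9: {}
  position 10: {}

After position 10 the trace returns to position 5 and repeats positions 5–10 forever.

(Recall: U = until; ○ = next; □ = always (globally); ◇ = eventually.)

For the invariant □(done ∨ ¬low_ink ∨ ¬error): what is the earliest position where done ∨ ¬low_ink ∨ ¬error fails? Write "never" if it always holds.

done ∨ ¬low_ink ∨ ¬error holds at every position 0..10, and those are all the positions the trace ever visits, so the invariant □(done ∨ ¬low_ink ∨ ¬error) is never violated.

never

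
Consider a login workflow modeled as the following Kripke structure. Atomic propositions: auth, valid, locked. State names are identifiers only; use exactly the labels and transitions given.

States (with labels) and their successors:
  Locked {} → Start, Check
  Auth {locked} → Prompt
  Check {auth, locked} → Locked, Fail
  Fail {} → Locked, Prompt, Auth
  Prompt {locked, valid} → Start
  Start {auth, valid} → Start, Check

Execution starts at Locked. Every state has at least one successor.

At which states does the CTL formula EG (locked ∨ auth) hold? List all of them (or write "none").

{Auth, Prompt, Start}

States satisfying locked ∨ auth: {Auth, Check, Prompt, Start}.
States satisfying EG (locked ∨ auth): {Auth, Prompt, Start}.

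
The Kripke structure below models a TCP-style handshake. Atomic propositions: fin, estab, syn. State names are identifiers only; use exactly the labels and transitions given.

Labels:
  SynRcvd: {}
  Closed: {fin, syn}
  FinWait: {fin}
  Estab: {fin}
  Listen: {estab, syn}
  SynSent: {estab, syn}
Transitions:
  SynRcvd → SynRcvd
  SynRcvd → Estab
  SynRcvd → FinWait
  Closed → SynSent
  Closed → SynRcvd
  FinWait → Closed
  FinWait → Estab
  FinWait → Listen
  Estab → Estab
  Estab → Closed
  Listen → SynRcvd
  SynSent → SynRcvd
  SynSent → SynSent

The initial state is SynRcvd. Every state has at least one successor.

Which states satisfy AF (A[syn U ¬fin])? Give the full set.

{SynRcvd, Closed, Listen, SynSent}

States satisfying A[syn U ¬fin]: {SynRcvd, Closed, Listen, SynSent}.
States satisfying AF (A[syn U ¬fin]): {SynRcvd, Closed, Listen, SynSent}.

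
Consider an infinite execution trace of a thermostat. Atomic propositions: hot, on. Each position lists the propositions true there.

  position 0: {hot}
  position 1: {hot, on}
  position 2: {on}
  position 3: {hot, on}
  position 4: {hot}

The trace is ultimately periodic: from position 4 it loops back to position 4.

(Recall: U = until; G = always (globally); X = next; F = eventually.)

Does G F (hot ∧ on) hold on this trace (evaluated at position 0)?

Does not hold

F (hot ∧ on) must hold at every position from 0 onward. It fails at position 4, so G F (hot ∧ on) is false.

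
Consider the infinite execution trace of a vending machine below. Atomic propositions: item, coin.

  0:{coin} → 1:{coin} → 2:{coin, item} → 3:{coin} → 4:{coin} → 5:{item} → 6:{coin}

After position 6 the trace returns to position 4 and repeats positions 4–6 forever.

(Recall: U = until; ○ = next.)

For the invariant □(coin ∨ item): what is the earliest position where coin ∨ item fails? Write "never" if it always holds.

never

coin ∨ item holds at every position 0..6, and those are all the positions the trace ever visits, so the invariant □(coin ∨ item) is never violated.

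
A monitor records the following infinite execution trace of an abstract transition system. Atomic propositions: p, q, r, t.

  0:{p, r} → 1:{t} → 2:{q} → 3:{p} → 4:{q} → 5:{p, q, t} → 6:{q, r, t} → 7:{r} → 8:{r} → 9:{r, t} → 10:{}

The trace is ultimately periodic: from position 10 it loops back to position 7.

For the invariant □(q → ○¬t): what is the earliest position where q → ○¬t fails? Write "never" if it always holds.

4

Check q → ○¬t at each position in order: 0 ✓, 1 ✓, 2 ✓, 3 ✓.
At position 4 the labels are {q} and the next position 5 has {p, q, t}, so q → ○¬t is false there. This is the first violation.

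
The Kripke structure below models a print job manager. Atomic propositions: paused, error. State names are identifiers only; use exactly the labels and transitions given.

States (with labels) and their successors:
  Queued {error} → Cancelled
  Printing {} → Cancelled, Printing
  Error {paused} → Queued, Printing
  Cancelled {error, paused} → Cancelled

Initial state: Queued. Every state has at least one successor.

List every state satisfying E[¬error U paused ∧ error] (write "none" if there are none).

States satisfying ¬error: {Printing, Error}.
States satisfying paused ∧ error: {Cancelled}.
States satisfying E[¬error U paused ∧ error]: {Printing, Error, Cancelled}.

{Printing, Error, Cancelled}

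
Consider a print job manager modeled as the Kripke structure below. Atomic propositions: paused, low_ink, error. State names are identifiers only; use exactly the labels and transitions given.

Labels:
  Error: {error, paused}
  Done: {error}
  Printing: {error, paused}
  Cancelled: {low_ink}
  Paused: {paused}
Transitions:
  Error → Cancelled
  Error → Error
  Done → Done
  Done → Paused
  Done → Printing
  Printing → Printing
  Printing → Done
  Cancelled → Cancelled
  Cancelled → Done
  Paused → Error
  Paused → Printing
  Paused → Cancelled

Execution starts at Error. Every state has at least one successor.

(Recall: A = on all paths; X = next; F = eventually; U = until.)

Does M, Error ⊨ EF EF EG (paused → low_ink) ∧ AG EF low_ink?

Satisfied

States satisfying EF EG (paused → low_ink): {Error, Done, Printing, Cancelled, Paused}.
States satisfying EF EF EG (paused → low_ink): {Error, Done, Printing, Cancelled, Paused}.
States satisfying EF low_ink: {Error, Done, Printing, Cancelled, Paused}.
States satisfying AG EF low_ink: {Error, Done, Printing, Cancelled, Paused}.
States satisfying EF EF EG (paused → low_ink) ∧ AG EF low_ink: {Error, Done, Printing, Cancelled, Paused}.
Error ∈ Sat(EF EF EG (paused → low_ink) ∧ AG EF low_ink).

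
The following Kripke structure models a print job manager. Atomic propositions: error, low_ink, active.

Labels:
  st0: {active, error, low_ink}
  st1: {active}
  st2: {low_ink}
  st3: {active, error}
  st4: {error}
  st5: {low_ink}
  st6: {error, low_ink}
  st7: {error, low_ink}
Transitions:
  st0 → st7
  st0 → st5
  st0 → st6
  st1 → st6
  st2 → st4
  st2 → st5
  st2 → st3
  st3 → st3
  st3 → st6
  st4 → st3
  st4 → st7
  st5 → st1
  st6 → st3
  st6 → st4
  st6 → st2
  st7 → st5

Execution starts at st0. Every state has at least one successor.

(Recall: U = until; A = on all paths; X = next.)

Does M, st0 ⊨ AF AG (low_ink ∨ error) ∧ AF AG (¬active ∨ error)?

Violated

States satisfying AG (low_ink ∨ error): ∅.
States satisfying AF AG (low_ink ∨ error): ∅.
States satisfying AG (¬active ∨ error): ∅.
States satisfying AF AG (¬active ∨ error): ∅.
States satisfying AF AG (low_ink ∨ error) ∧ AF AG (¬active ∨ error): ∅.
st0 ∉ Sat(AF AG (low_ink ∨ error) ∧ AF AG (¬active ∨ error)).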